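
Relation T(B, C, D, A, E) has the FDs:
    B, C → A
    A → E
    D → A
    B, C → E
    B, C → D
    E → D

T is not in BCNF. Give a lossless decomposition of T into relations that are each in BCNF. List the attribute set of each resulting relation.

{A, B, C}; {A, D, E}

Candidate key of the original relation: {B, C}.
{A, B, C, D, E}: {A} determines {A, D, E} here but is not a superkey — split on A → D, E, giving {A, D, E} and {A, B, C}.
{A, D, E} has no BCNF violation.
{A, B, C} has no BCNF violation.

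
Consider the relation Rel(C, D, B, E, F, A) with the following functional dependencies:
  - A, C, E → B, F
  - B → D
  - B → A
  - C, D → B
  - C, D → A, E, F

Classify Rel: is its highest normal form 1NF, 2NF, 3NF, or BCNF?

3NF

Candidate keys: {A, C, E}, {B, C}, {C, D}. Prime attributes: {A, B, C, D, E}.
B → D breaks BCNF: {B}⁺ = {A, B, D}, so {B} is not a superkey.
Its right-hand attributes {D} are all prime, as are those of every other non-superkey FD — the relation is in 3NF.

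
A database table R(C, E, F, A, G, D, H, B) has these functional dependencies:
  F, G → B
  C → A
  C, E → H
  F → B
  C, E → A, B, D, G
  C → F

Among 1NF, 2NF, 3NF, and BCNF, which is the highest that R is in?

1NF

Candidate key: {C, E}. Prime attributes: {C, E}.
For F, G → B we have {F, G}⁺ = {B, F, G}; {F, G} is not a superkey, so BCNF fails.
F, G → B determines the non-prime attribute {B} from a non-superkey — 3NF is violated.
The proper key subset {C} of {C, E} determines non-prime {A, B, F}, so the relation is not even in 2NF.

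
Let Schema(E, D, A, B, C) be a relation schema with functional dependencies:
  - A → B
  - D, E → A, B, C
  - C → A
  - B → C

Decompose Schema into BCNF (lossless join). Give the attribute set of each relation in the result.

Candidate key of the original relation: {D, E}.
{A, B, C, D, E}: {A} determines {A, B, C} here but is not a superkey — split on A → B, C, giving {A, B, C} and {A, D, E}.
{A, B, C} has no BCNF violation.
{A, D, E} has no BCNF violation.

{A, B, C}; {A, D, E}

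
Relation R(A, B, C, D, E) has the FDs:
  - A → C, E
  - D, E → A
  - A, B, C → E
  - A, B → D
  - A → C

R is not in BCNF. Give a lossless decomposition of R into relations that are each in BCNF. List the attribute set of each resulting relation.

Candidate keys of the original relation: {A, B}, {B, D, E}.
In {A, B, C, D, E}, {A} is not a superkey ({A}⁺ restricted to this set is {A, C, E}), so split on A → C, E into {A, C, E} and {A, B, D}.
{A, C, E} has no BCNF violation.
{A, B, D} has no BCNF violation.

{A, B, D}; {A, C, E}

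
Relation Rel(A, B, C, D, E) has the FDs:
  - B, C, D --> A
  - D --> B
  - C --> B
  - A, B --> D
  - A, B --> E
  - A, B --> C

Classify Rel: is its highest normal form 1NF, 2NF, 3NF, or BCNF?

Candidate keys: {A, B}, {A, C}, {A, D}, {C, D}. Prime attributes: {A, B, C, D}.
D --> B breaks BCNF: {D}⁺ = {B, D}, so {D} is not a superkey.
But every attribute on its right side ({B}) is prime, and the same holds for every other non-superkey FD, so 3NF still holds.

3NF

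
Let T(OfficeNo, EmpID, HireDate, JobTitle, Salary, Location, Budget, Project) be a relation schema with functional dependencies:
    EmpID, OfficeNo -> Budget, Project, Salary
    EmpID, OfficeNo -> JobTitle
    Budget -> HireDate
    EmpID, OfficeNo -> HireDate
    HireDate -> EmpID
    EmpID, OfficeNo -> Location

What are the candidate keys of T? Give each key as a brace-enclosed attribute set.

Attributes never on any right-hand side: {OfficeNo} — every candidate key must contain it.
{Budget, OfficeNo}⁺ = {Budget, EmpID, HireDate, JobTitle, Location, OfficeNo, Project, Salary}, which is every attribute, so {Budget, OfficeNo} is a candidate key.
{EmpID, OfficeNo}⁺ = {Budget, EmpID, HireDate, JobTitle, Location, OfficeNo, Project, Salary}, which is every attribute, so {EmpID, OfficeNo} is a candidate key.
{HireDate, OfficeNo}⁺ = {Budget, EmpID, HireDate, JobTitle, Location, OfficeNo, Project, Salary}, which is every attribute, so {HireDate, OfficeNo} is a candidate key.
No proper subset of any of these is a key, and no other minimal superkey exists.

{Budget, OfficeNo}, {EmpID, OfficeNo}, {HireDate, OfficeNo}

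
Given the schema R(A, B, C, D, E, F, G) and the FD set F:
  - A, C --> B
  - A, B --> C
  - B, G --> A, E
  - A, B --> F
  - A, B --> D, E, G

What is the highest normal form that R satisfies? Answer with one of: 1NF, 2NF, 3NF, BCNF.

Candidate keys: {A, B}, {A, C}, {B, G}. Prime attributes: {A, B, C, G}.
Every FD has a superkey on the left, so the relation is in BCNF.

BCNF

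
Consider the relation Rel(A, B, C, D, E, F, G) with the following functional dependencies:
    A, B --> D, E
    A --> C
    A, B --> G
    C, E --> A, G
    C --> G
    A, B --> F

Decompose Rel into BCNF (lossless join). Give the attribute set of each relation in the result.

{A, B, D, E, F}; {A, C}; {C, G}

Candidate keys of the original relation: {A, B}, {B, C, E}.
{A, B, C, D, E, F, G}: {A} determines {A, C, G} here but is not a superkey — split on A --> C, G, giving {A, C, G} and {A, B, D, E, F}.
{A, C, G}: {C} determines {C, G} here but is not a superkey — split on C --> G, giving {C, G} and {A, C}.
{C, G} has no BCNF violation.
{A, C} has no BCNF violation.
{A, B, D, E, F} has no BCNF violation.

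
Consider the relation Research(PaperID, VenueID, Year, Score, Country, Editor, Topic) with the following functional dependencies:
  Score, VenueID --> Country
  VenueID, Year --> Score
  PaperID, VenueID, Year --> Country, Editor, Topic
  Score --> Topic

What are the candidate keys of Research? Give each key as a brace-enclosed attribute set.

{PaperID, VenueID, Year}

{PaperID, VenueID, Year} never appear on the right of any FD, so every key must include all of them.
{PaperID, VenueID, Year} is a candidate key since {PaperID, VenueID, Year}⁺ = {Country, Editor, PaperID, Score, Topic, VenueID, Year} covers every attribute.
Every other attribute set either contains this one or has a smaller closure.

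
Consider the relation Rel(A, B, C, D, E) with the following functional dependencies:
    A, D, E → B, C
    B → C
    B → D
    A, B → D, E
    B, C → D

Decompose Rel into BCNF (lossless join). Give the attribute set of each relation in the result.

{A, B, E}; {B, C, D}

Candidate keys of the original relation: {A, B}, {A, D, E}.
Within {A, B, C, D, E}: {B}⁺ ∩ {A, B, C, D, E} = {B, C, D}, not the whole set, so B → C, D violates BCNF; decompose into {B, C, D} and {A, B, E}.
{B, C, D} is in BCNF.
{A, B, E} is in BCNF.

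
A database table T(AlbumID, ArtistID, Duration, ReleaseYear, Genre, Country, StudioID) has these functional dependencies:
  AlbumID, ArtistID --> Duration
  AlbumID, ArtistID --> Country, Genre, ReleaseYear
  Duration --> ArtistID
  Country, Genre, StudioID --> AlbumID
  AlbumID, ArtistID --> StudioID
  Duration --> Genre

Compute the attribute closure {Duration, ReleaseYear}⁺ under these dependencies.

{ArtistID, Duration, Genre, ReleaseYear}

Start with {Duration, ReleaseYear}.
Duration --> ArtistID applies; add {ArtistID} → now {ArtistID, Duration, ReleaseYear}.
Duration --> Genre applies; add {Genre} → now {ArtistID, Duration, Genre, ReleaseYear}.
No further FD applies.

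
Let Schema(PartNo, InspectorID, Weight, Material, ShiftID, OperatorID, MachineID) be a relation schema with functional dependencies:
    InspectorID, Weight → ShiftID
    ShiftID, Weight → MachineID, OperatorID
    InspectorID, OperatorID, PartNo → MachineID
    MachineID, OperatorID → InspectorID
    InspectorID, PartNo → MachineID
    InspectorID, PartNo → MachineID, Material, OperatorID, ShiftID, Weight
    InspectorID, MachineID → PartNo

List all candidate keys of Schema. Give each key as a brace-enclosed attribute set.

{InspectorID, MachineID}, {InspectorID, PartNo}, {InspectorID, Weight}, {MachineID, OperatorID}, {ShiftID, Weight}

{InspectorID, MachineID}⁺ = {InspectorID, MachineID, Material, OperatorID, PartNo, ShiftID, Weight} — all of the relation — so {InspectorID, MachineID} is a candidate key.
{InspectorID, PartNo}⁺ = {InspectorID, MachineID, Material, OperatorID, PartNo, ShiftID, Weight} — all of the relation — so {InspectorID, PartNo} is a candidate key.
{InspectorID, Weight}⁺ = {InspectorID, MachineID, Material, OperatorID, PartNo, ShiftID, Weight} — all of the relation — so {InspectorID, Weight} is a candidate key.
{MachineID, OperatorID}⁺ = {InspectorID, MachineID, Material, OperatorID, PartNo, ShiftID, Weight} — all of the relation — so {MachineID, OperatorID} is a candidate key.
{ShiftID, Weight}⁺ = {InspectorID, MachineID, Material, OperatorID, PartNo, ShiftID, Weight} — all of the relation — so {ShiftID, Weight} is a candidate key.
Any other superkey properly contains one of these, so there are no further candidate keys.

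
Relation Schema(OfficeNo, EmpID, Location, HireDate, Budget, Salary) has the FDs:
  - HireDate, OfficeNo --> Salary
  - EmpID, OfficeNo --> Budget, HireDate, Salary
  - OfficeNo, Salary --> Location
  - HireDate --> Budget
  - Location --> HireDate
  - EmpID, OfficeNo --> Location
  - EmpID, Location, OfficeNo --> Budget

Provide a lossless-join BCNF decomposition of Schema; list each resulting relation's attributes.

{Budget, HireDate}; {EmpID, HireDate, OfficeNo}; {HireDate, Location}; {Location, OfficeNo, Salary}

Candidate key of the original relation: {EmpID, OfficeNo}.
In {Budget, EmpID, HireDate, Location, OfficeNo, Salary}, {HireDate, OfficeNo} is not a superkey ({HireDate, OfficeNo}⁺ restricted to this set is {Budget, HireDate, Location, OfficeNo, Salary}), so split on HireDate, OfficeNo --> Budget, Location, Salary into {Budget, HireDate, Location, OfficeNo, Salary} and {EmpID, HireDate, OfficeNo}.
In {Budget, HireDate, Location, OfficeNo, Salary}, {HireDate} is not a superkey ({HireDate}⁺ restricted to this set is {Budget, HireDate}), so split on HireDate --> Budget into {Budget, HireDate} and {HireDate, Location, OfficeNo, Salary}.
{Budget, HireDate} is in BCNF.
In {HireDate, Location, OfficeNo, Salary}, {Location} is not a superkey ({Location}⁺ restricted to this set is {HireDate, Location}), so split on Location --> HireDate into {HireDate, Location} and {Location, OfficeNo, Salary}.
{HireDate, Location} is in BCNF.
{Location, OfficeNo, Salary} is in BCNF.
{EmpID, HireDate, OfficeNo} is in BCNF.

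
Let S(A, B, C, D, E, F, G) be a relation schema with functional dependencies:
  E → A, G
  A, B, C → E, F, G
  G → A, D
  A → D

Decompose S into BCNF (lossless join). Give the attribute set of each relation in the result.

{A, D}; {A, G}; {B, C, E, F}; {E, G}

Candidate keys of the original relation: {A, B, C}, {B, C, E}, {B, C, G}.
In {A, B, C, D, E, F, G}, {E} is not a superkey ({E}⁺ restricted to this set is {A, D, E, G}), so split on E → A, D, G into {A, D, E, G} and {B, C, E, F}.
In {A, D, E, G}, {G} is not a superkey ({G}⁺ restricted to this set is {A, D, G}), so split on G → A, D into {A, D, G} and {E, G}.
In {A, D, G}, {A} is not a superkey ({A}⁺ restricted to this set is {A, D}), so split on A → D into {A, D} and {A, G}.
{A, D} is in BCNF.
{A, G} is in BCNF.
{E, G} is in BCNF.
{B, C, E, F} is in BCNF.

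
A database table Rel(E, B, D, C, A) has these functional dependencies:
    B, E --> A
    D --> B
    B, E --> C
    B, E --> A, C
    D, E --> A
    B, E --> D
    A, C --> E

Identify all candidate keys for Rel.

{A, B, C}, {A, C, D}, {B, E}, {D, E}

{B, E}⁺ = {A, B, C, D, E}, which is every attribute, so {B, E} is a candidate key.
{D, E}⁺ = {A, B, C, D, E}, which is every attribute, so {D, E} is a candidate key.
{A, B, C}⁺ = {A, B, C, D, E}, which is every attribute, so {A, B, C} is a candidate key.
{A, C, D}⁺ = {A, B, C, D, E}, which is every attribute, so {A, C, D} is a candidate key.
Any other superkey properly contains one of these, so there are no further candidate keys.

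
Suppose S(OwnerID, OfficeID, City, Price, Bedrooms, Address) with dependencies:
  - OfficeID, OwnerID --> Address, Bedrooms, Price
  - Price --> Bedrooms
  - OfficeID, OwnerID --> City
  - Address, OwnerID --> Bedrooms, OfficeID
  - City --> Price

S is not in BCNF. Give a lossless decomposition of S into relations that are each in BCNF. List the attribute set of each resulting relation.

{Address, City, OfficeID, OwnerID}; {Bedrooms, Price}; {City, Price}

Candidate keys of the original relation: {Address, OwnerID}, {OfficeID, OwnerID}.
{Address, Bedrooms, City, OfficeID, OwnerID, Price}: {Price} determines {Bedrooms, Price} here but is not a superkey — split on Price --> Bedrooms, giving {Bedrooms, Price} and {Address, City, OfficeID, OwnerID, Price}.
{Bedrooms, Price} is in BCNF.
{Address, City, OfficeID, OwnerID, Price}: {City} determines {City, Price} here but is not a superkey — split on City --> Price, giving {City, Price} and {Address, City, OfficeID, OwnerID}.
{City, Price} is in BCNF.
{Address, City, OfficeID, OwnerID} is in BCNF.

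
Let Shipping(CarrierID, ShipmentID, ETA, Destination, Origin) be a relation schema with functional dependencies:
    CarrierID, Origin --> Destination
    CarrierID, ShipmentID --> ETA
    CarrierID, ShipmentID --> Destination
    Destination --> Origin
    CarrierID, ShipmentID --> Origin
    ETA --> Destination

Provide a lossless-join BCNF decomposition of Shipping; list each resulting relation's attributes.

{CarrierID, Destination}; {CarrierID, ETA, ShipmentID}; {Destination, Origin}; {ETA, Origin}

Candidate key of the original relation: {CarrierID, ShipmentID}.
{CarrierID, Destination, ETA, Origin, ShipmentID}: {CarrierID, Origin} determines {CarrierID, Destination, Origin} here but is not a superkey — split on CarrierID, Origin --> Destination, giving {CarrierID, Destination, Origin} and {CarrierID, ETA, Origin, ShipmentID}.
{CarrierID, Destination, Origin}: {Destination} determines {Destination, Origin} here but is not a superkey — split on Destination --> Origin, giving {Destination, Origin} and {CarrierID, Destination}.
{Destination, Origin}: every determinant is a superkey — BCNF.
{CarrierID, Destination}: every determinant is a superkey — BCNF.
{CarrierID, ETA, Origin, ShipmentID}: {ETA} determines {ETA, Origin} here but is not a superkey — split on ETA --> Origin, giving {ETA, Origin} and {CarrierID, ETA, ShipmentID}.
{ETA, Origin}: every determinant is a superkey — BCNF.
{CarrierID, ETA, ShipmentID}: every determinant is a superkey — BCNF.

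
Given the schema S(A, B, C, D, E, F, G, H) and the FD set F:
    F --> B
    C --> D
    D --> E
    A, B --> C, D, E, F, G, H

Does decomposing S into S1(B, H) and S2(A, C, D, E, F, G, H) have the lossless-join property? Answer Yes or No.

No

Common attributes: {H}; their closure is {H}.
S1 ⊄ {H} and S2 ⊄ {H}, so the split is lossy.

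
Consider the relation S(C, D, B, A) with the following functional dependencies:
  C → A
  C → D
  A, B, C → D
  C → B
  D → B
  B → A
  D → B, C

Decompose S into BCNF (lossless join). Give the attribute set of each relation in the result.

{A, B}; {B, C, D}

Candidate keys of the original relation: {C}, {D}.
In {A, B, C, D}, {B} is not a superkey ({B}⁺ restricted to this set is {A, B}), so split on B → A into {A, B} and {B, C, D}.
{A, B} is in BCNF.
{B, C, D} is in BCNF.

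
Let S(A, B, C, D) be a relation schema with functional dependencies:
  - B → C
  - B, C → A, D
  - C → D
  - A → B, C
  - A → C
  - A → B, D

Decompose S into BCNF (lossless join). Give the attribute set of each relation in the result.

Candidate keys of the original relation: {A}, {B}.
{A, B, C, D}: {C} determines {C, D} here but is not a superkey — split on C → D, giving {C, D} and {A, B, C}.
{C, D}: every determinant is a superkey — BCNF.
{A, B, C}: every determinant is a superkey — BCNF.

{A, B, C}; {C, D}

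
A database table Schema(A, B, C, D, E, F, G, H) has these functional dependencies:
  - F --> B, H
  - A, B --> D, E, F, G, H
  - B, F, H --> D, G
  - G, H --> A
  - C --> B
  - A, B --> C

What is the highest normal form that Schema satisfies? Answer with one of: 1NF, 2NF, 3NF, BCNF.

3NF

Candidate keys: {A, B}, {A, C}, {B, G, H}, {C, G, H}, {F}. Prime attributes: {A, B, C, F, G, H}.
G, H --> A: {G, H}⁺ = {A, G, H}, which is not all of the attributes, so the left side is not a superkey — BCNF is violated.
Its right-hand attributes {A} are all prime, as are those of every other non-superkey FD — the relation is in 3NF.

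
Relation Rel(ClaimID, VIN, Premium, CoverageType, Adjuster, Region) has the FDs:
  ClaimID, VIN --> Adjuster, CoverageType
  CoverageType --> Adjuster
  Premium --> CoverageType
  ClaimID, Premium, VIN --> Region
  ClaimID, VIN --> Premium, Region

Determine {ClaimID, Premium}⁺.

Start with {ClaimID, Premium}.
Premium --> CoverageType applies; add {CoverageType} → now {ClaimID, CoverageType, Premium}.
CoverageType --> Adjuster applies; add {Adjuster} → now {Adjuster, ClaimID, CoverageType, Premium}.
No further FD applies.

{Adjuster, ClaimID, CoverageType, Premium}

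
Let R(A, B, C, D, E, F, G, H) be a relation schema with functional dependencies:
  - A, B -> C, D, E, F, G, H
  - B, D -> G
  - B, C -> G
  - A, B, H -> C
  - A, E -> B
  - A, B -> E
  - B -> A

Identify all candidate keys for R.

{A, E}, {B}

Closure of {B} is {A, B, C, D, E, F, G, H}, the whole schema; {B} is a candidate key.
Closure of {A, E} is {A, B, C, D, E, F, G, H}, the whole schema; {A, E} is a candidate key.
No proper subset of any of these is a key, and no other minimal superkey exists.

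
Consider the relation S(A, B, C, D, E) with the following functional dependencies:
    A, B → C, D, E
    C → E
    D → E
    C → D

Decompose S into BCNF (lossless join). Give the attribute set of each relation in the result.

{A, B, C}; {C, D}; {D, E}

Candidate key of the original relation: {A, B}.
Within {A, B, C, D, E}: {C}⁺ ∩ {A, B, C, D, E} = {C, D, E}, not the whole set, so C → D, E violates BCNF; decompose into {C, D, E} and {A, B, C}.
Within {C, D, E}: {D}⁺ ∩ {C, D, E} = {D, E}, not the whole set, so D → E violates BCNF; decompose into {D, E} and {C, D}.
{D, E}: every determinant is a superkey — BCNF.
{C, D}: every determinant is a superkey — BCNF.
{A, B, C}: every determinant is a superkey — BCNF.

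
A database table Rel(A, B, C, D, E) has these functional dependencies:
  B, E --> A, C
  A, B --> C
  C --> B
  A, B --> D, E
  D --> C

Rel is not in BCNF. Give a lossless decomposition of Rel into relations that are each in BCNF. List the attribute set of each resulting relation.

{A, D, E}; {B, C}; {C, D}

Candidate keys of the original relation: {A, B}, {A, C}, {A, D}, {B, E}, {C, E}, {D, E}.
Within {A, B, C, D, E}: {C}⁺ ∩ {A, B, C, D, E} = {B, C}, not the whole set, so C --> B violates BCNF; decompose into {B, C} and {A, C, D, E}.
{B, C}: every determinant is a superkey — BCNF.
Within {A, C, D, E}: {D}⁺ ∩ {A, C, D, E} = {C, D}, not the whole set, so D --> C violates BCNF; decompose into {C, D} and {A, D, E}.
{C, D}: every determinant is a superkey — BCNF.
{A, D, E}: every determinant is a superkey — BCNF.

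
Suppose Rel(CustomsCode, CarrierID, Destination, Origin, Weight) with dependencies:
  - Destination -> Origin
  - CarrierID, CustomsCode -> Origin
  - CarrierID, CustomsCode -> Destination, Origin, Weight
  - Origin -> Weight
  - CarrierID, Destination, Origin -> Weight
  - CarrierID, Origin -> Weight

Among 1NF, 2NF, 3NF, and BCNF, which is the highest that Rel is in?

Candidate key: {CarrierID, CustomsCode}. Prime attributes: {CarrierID, CustomsCode}.
For Destination -> Origin we have {Destination}⁺ = {Destination, Origin, Weight}; {Destination} is not a superkey, so BCNF fails.
Because {Origin} is non-prime and the left side of Destination -> Origin is not a superkey, the relation is not in 3NF.
No proper subset of a key has a non-prime attribute in its closure, so there is no partial dependency; 2NF holds.

2NF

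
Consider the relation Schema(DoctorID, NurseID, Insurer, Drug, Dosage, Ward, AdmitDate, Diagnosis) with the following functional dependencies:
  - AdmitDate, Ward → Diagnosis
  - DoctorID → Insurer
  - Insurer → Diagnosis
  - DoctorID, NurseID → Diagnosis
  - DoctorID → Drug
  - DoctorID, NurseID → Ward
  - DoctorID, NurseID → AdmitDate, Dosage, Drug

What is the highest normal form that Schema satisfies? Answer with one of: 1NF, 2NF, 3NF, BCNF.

1NF

Candidate key: {DoctorID, NurseID}. Prime attributes: {DoctorID, NurseID}.
AdmitDate, Ward → Diagnosis breaks BCNF: {AdmitDate, Ward}⁺ = {AdmitDate, Diagnosis, Ward}, so {AdmitDate, Ward} is not a superkey.
AdmitDate, Ward → Diagnosis determines the non-prime attribute {Diagnosis} from a non-superkey — 3NF is violated.
The proper key subset {DoctorID} of {DoctorID, NurseID} determines non-prime {Diagnosis, Drug, Insurer}, so the relation is not even in 2NF.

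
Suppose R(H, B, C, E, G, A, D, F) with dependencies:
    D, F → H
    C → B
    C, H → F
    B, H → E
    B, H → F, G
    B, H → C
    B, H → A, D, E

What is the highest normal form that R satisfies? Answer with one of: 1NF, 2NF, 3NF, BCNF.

3NF

Candidate keys: {B, D, F}, {B, H}, {C, D, F}, {C, H}. Prime attributes: {B, C, D, F, H}.
D, F → H: {D, F}⁺ = {D, F, H}, which is not all of the attributes, so the left side is not a superkey — BCNF is violated.
But every attribute on its right side ({H}) is prime, and the same holds for every other non-superkey FD, so 3NF still holds.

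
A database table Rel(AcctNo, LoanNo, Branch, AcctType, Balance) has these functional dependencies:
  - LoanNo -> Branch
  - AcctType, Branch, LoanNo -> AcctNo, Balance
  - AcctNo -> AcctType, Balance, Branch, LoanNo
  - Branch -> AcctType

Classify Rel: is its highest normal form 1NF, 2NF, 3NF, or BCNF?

2NF

Candidate keys: {AcctNo}, {LoanNo}. Prime attributes: {AcctNo, LoanNo}.
For Branch -> AcctType we have {Branch}⁺ = {AcctType, Branch}; {Branch} is not a superkey, so BCNF fails.
Branch -> AcctType has non-prime {AcctType} on the right and a non-superkey on the left, so 3NF fails.
All keys have size 1, which rules out partial dependencies — 2NF is satisfied.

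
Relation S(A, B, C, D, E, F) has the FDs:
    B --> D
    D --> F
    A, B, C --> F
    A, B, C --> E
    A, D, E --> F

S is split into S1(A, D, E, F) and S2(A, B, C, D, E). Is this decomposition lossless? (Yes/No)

S1 ∩ S2 = {A, D, E}; its closure under F is {A, D, E, F}.
This includes all of S1, so the common attributes are a superkey of S1 — the join is lossless.

Yes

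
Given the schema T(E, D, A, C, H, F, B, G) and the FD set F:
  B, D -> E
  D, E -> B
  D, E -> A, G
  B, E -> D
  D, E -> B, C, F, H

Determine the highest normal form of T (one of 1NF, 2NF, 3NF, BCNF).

Candidate keys: {B, D}, {B, E}, {D, E}. Prime attributes: {B, D, E}.
Every FD has a superkey on the left, so the relation is in BCNF.

BCNF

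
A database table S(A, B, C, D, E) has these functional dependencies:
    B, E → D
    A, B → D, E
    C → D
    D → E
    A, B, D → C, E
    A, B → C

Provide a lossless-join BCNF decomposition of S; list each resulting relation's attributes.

{A, B, C}; {B, D}; {C, E}; {D, E}

Candidate key of the original relation: {A, B}.
{A, B, C, D, E}: {B, E} determines {B, D, E} here but is not a superkey — split on B, E → D, giving {B, D, E} and {A, B, C, E}.
{B, D, E}: {D} determines {D, E} here but is not a superkey — split on D → E, giving {D, E} and {B, D}.
{D, E} has no BCNF violation.
{B, D} has no BCNF violation.
{A, B, C, E}: {C} determines {C, E} here but is not a superkey — split on C → E, giving {C, E} and {A, B, C}.
{C, E} has no BCNF violation.
{A, B, C} has no BCNF violation.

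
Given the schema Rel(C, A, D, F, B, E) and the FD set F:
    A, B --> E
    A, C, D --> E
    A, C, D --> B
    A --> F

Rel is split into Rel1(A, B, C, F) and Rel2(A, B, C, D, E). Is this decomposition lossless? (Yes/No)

Yes

Common attributes: {A, B, C}; their closure is {A, B, C, E, F}.
This includes all of Rel1, so the common attributes are a superkey of Rel1 — the join is lossless.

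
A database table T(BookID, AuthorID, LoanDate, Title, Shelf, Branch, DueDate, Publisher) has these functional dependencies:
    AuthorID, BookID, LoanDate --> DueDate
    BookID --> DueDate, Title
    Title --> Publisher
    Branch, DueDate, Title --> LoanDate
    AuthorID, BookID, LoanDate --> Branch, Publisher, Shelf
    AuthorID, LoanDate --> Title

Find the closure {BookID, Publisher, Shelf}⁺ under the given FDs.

{BookID, DueDate, Publisher, Shelf, Title}

Start with {BookID, Publisher, Shelf}.
BookID --> DueDate, Title applies; add {DueDate, Title} → now {BookID, DueDate, Publisher, Shelf, Title}.
No further FD applies.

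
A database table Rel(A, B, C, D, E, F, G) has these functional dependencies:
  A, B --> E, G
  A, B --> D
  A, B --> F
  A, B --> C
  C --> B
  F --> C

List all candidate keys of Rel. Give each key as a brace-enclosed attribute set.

Attributes never on any right-hand side: {A} — every candidate key must contain it.
{A, B}⁺ = {A, B, C, D, E, F, G}, which is every attribute, so {A, B} is a candidate key.
{A, C}⁺ = {A, B, C, D, E, F, G}, which is every attribute, so {A, C} is a candidate key.
{A, F}⁺ = {A, B, C, D, E, F, G}, which is every attribute, so {A, F} is a candidate key.
No proper subset of any of these is a key, and no other minimal superkey exists.

{A, B}, {A, C}, {A, F}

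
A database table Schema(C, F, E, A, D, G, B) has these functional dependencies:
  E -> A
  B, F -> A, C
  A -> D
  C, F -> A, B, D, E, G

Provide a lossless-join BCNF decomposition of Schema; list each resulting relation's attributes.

{A, D}; {A, E}; {B, C, E, F, G}

Candidate keys of the original relation: {B, F}, {C, F}.
{A, B, C, D, E, F, G}: {E} determines {A, D, E} here but is not a superkey — split on E -> A, D, giving {A, D, E} and {B, C, E, F, G}.
{A, D, E}: {A} determines {A, D} here but is not a superkey — split on A -> D, giving {A, D} and {A, E}.
{A, D} is in BCNF.
{A, E} is in BCNF.
{B, C, E, F, G} is in BCNF.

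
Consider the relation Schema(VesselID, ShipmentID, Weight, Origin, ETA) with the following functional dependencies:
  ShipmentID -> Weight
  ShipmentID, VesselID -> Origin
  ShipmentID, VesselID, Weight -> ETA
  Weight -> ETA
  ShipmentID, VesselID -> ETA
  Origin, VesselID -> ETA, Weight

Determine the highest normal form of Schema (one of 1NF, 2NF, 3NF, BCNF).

1NF

Candidate key: {ShipmentID, VesselID}. Prime attributes: {ShipmentID, VesselID}.
ShipmentID -> Weight breaks BCNF: {ShipmentID}⁺ = {ETA, ShipmentID, Weight}, so {ShipmentID} is not a superkey.
ShipmentID -> Weight has non-prime {Weight} on the right and a non-superkey on the left, so 3NF fails.
The proper key subset {ShipmentID} of {ShipmentID, VesselID} determines non-prime {ETA, Weight}, so the relation is not even in 2NF.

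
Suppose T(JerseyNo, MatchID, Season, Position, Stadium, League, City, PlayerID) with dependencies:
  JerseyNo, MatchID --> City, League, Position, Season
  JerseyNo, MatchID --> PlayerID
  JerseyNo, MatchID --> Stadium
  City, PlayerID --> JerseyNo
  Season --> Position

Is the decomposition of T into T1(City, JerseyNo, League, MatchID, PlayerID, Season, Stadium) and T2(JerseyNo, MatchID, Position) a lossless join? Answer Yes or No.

Yes

Common attributes: {JerseyNo, MatchID}; their closure is {City, JerseyNo, League, MatchID, PlayerID, Position, Season, Stadium}.
This includes all of T1, so the common attributes are a superkey of T1 — the join is lossless.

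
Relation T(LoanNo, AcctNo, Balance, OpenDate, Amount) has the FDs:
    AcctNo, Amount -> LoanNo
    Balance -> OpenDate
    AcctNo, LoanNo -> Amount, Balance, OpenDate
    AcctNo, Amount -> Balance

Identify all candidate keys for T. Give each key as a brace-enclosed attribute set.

Attributes never on any right-hand side: {AcctNo} — every candidate key must contain it.
Closure of {AcctNo, Amount} is {AcctNo, Amount, Balance, LoanNo, OpenDate}, the whole schema; {AcctNo, Amount} is a candidate key.
Closure of {AcctNo, LoanNo} is {AcctNo, Amount, Balance, LoanNo, OpenDate}, the whole schema; {AcctNo, LoanNo} is a candidate key.
These are minimal and exhaustive — every other superkey contains one of them.

{AcctNo, Amount}, {AcctNo, LoanNo}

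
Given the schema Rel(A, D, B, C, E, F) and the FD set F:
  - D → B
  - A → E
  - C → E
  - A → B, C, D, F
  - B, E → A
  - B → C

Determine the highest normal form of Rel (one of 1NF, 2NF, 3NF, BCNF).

2NF

Candidate keys: {A}, {B}, {D}. Prime attributes: {A, B, D}.
C → E: {C}⁺ = {C, E}, which is not all of the attributes, so the left side is not a superkey — BCNF is violated.
C → E has non-prime {E} on the right and a non-superkey on the left, so 3NF fails.
With only single-attribute keys there can be no partial dependency, so 2NF holds.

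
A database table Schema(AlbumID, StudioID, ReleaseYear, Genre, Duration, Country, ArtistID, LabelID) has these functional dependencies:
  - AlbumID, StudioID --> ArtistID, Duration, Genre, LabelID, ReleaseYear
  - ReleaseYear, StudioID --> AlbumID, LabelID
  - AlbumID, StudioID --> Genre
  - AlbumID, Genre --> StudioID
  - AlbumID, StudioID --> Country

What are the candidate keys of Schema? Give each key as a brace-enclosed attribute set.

{AlbumID, Genre}, {AlbumID, StudioID}, {ReleaseYear, StudioID}

{AlbumID, Genre}⁺ = {AlbumID, ArtistID, Country, Duration, Genre, LabelID, ReleaseYear, StudioID}, which is every attribute, so {AlbumID, Genre} is a candidate key.
{AlbumID, StudioID}⁺ = {AlbumID, ArtistID, Country, Duration, Genre, LabelID, ReleaseYear, StudioID}, which is every attribute, so {AlbumID, StudioID} is a candidate key.
{ReleaseYear, StudioID}⁺ = {AlbumID, ArtistID, Country, Duration, Genre, LabelID, ReleaseYear, StudioID}, which is every attribute, so {ReleaseYear, StudioID} is a candidate key.
These are minimal and exhaustive — every other superkey contains one of them.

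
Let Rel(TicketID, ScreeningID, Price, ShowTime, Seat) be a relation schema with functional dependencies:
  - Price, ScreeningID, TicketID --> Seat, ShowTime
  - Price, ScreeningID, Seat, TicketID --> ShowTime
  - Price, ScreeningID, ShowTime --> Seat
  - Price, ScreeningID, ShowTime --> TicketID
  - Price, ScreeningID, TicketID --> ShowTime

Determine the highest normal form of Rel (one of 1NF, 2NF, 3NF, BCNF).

BCNF

Candidate keys: {Price, ScreeningID, ShowTime}, {Price, ScreeningID, TicketID}. Prime attributes: {Price, ScreeningID, ShowTime, TicketID}.
The left-hand side of every FD is a superkey, so BCNF is satisfied.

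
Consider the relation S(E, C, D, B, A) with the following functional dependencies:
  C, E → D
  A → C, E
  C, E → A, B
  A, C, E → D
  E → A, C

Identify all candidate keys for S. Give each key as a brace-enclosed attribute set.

{A}⁺ = {A, B, C, D, E} — all of the relation — so {A} is a candidate key.
{E}⁺ = {A, B, C, D, E} — all of the relation — so {E} is a candidate key.
Any other superkey properly contains one of these, so there are no further candidate keys.

{A}, {E}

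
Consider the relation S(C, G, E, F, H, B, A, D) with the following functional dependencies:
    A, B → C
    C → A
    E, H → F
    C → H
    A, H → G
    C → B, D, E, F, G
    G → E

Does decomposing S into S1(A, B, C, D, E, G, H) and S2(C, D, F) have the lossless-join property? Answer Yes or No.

Yes

Common attributes: {C, D}; their closure is {A, B, C, D, E, F, G, H}.
S1 is contained in that closure, so S1 ∩ S2 → S1 holds and the join is lossless.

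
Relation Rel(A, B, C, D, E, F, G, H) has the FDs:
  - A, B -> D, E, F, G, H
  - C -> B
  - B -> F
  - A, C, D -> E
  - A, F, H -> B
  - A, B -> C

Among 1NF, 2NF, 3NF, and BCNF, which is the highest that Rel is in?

Candidate keys: {A, B}, {A, C}, {A, F, H}. Prime attributes: {A, B, C, F, H}.
C -> B: {C}⁺ = {B, C, F}, which is not all of the attributes, so the left side is not a superkey — BCNF is violated.
But every attribute on its right side ({B}) is prime, and the same holds for every other non-superkey FD, so 3NF still holds.

3NF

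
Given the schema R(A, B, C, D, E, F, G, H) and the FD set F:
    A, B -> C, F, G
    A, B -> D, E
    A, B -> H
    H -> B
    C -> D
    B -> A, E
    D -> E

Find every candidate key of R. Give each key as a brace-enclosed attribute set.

{B}, {H}

Closure of {B} is {A, B, C, D, E, F, G, H}, the whole schema; {B} is a candidate key.
Closure of {H} is {A, B, C, D, E, F, G, H}, the whole schema; {H} is a candidate key.
Any other superkey properly contains one of these, so there are no further candidate keys.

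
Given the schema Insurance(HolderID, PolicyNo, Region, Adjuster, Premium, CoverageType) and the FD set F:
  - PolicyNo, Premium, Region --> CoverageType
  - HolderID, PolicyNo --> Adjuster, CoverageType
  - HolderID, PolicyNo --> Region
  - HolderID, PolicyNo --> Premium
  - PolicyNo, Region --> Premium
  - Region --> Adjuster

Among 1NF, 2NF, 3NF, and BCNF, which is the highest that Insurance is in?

Candidate key: {HolderID, PolicyNo}. Prime attributes: {HolderID, PolicyNo}.
PolicyNo, Premium, Region --> CoverageType breaks BCNF: {PolicyNo, Premium, Region}⁺ = {Adjuster, CoverageType, PolicyNo, Premium, Region}, so {PolicyNo, Premium, Region} is not a superkey.
Because {CoverageType} is non-prime and the left side of PolicyNo, Premium, Region --> CoverageType is not a superkey, the relation is not in 3NF.
Checking every proper subset of each key, none determines a non-prime attribute — 2NF is satisfied.

2NF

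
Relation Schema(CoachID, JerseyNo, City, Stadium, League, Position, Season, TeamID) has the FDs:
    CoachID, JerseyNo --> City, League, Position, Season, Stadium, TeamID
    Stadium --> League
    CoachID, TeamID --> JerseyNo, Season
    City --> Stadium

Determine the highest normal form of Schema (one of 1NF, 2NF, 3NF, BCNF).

Candidate keys: {CoachID, JerseyNo}, {CoachID, TeamID}. Prime attributes: {CoachID, JerseyNo, TeamID}.
For Stadium --> League we have {Stadium}⁺ = {League, Stadium}; {Stadium} is not a superkey, so BCNF fails.
Because {League} is non-prime and the left side of Stadium --> League is not a superkey, the relation is not in 3NF.
Checking every proper subset of each key, none determines a non-prime attribute — 2NF is satisfied.

2NF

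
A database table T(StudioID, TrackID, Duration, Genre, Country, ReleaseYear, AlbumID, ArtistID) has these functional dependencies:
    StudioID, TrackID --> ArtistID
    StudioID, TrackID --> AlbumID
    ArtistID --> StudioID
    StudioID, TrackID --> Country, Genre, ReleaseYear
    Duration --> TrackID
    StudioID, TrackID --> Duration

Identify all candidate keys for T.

Closure of {ArtistID, Duration} is {AlbumID, ArtistID, Country, Duration, Genre, ReleaseYear, StudioID, TrackID}, the whole schema; {ArtistID, Duration} is a candidate key.
Closure of {ArtistID, TrackID} is {AlbumID, ArtistID, Country, Duration, Genre, ReleaseYear, StudioID, TrackID}, the whole schema; {ArtistID, TrackID} is a candidate key.
Closure of {Duration, StudioID} is {AlbumID, ArtistID, Country, Duration, Genre, ReleaseYear, StudioID, TrackID}, the whole schema; {Duration, StudioID} is a candidate key.
Closure of {StudioID, TrackID} is {AlbumID, ArtistID, Country, Duration, Genre, ReleaseYear, StudioID, TrackID}, the whole schema; {StudioID, TrackID} is a candidate key.
Any other superkey properly contains one of these, so there are no further candidate keys.

{ArtistID, Duration}, {ArtistID, TrackID}, {Duration, StudioID}, {StudioID, TrackID}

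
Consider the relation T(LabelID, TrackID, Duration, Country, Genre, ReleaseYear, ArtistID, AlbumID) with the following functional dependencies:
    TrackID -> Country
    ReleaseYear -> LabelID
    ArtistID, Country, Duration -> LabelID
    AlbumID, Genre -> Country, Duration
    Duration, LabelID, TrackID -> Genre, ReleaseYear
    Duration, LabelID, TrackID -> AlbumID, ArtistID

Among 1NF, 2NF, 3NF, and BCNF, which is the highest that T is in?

1NF

Candidate keys: {AlbumID, ArtistID, Genre, TrackID}, {AlbumID, Genre, LabelID, TrackID}, {AlbumID, Genre, ReleaseYear, TrackID}, {ArtistID, Duration, TrackID}, {Duration, LabelID, TrackID}, {Duration, ReleaseYear, TrackID}. Prime attributes: {AlbumID, ArtistID, Duration, Genre, LabelID, ReleaseYear, TrackID}.
For TrackID -> Country we have {TrackID}⁺ = {Country, TrackID}; {TrackID} is not a superkey, so BCNF fails.
TrackID -> Country has non-prime {Country} on the right and a non-superkey on the left, so 3NF fails.
Since {TrackID} ⊂ {ArtistID, Duration, TrackID} and {TrackID}⁺ ⊇ {Country} with {Country} non-prime, there is a partial dependency; 2NF fails.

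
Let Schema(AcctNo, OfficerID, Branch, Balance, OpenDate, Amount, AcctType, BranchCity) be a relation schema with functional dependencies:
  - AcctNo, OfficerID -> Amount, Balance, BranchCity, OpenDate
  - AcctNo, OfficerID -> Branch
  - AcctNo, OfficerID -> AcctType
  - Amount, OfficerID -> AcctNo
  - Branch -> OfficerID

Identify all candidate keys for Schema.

{AcctNo, Branch}⁺ = {AcctNo, AcctType, Amount, Balance, Branch, BranchCity, OfficerID, OpenDate} — all of the relation — so {AcctNo, Branch} is a candidate key.
{AcctNo, OfficerID}⁺ = {AcctNo, AcctType, Amount, Balance, Branch, BranchCity, OfficerID, OpenDate} — all of the relation — so {AcctNo, OfficerID} is a candidate key.
{Amount, Branch}⁺ = {AcctNo, AcctType, Amount, Balance, Branch, BranchCity, OfficerID, OpenDate} — all of the relation — so {Amount, Branch} is a candidate key.
{Amount, OfficerID}⁺ = {AcctNo, AcctType, Amount, Balance, Branch, BranchCity, OfficerID, OpenDate} — all of the relation — so {Amount, OfficerID} is a candidate key.
These are minimal and exhaustive — every other superkey contains one of them.

{AcctNo, Branch}, {AcctNo, OfficerID}, {Amount, Branch}, {Amount, OfficerID}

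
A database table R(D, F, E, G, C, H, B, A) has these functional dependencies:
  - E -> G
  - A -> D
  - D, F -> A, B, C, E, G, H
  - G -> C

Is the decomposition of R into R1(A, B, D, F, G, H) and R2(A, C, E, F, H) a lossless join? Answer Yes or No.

Yes

Common attributes: {A, F, H}; their closure is {A, B, C, D, E, F, G, H}.
This includes all of R1, so the common attributes are a superkey of R1 — the join is lossless.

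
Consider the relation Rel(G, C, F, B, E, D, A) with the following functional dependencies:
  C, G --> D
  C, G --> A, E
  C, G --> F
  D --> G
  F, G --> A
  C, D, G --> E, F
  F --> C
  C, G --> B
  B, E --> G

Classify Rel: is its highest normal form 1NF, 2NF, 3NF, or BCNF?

3NF

Candidate keys: {B, C, E}, {B, E, F}, {C, D}, {C, G}, {D, F}, {F, G}. Prime attributes: {B, C, D, E, F, G}.
For D --> G we have {D}⁺ = {D, G}; {D} is not a superkey, so BCNF fails.
But every attribute on its right side ({G}) is prime, and the same holds for every other non-superkey FD, so 3NF still holds.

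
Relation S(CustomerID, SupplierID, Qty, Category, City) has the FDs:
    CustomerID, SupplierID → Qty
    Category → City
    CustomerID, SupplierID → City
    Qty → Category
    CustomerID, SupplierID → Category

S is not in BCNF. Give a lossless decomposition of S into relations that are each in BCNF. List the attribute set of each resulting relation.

{Category, City}; {Category, Qty}; {CustomerID, Qty, SupplierID}

Candidate key of the original relation: {CustomerID, SupplierID}.
{Category, City, CustomerID, Qty, SupplierID}: {Category} determines {Category, City} here but is not a superkey — split on Category → City, giving {Category, City} and {Category, CustomerID, Qty, SupplierID}.
{Category, City} has no BCNF violation.
{Category, CustomerID, Qty, SupplierID}: {Qty} determines {Category, Qty} here but is not a superkey — split on Qty → Category, giving {Category, Qty} and {CustomerID, Qty, SupplierID}.
{Category, Qty} has no BCNF violation.
{CustomerID, Qty, SupplierID} has no BCNF violation.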